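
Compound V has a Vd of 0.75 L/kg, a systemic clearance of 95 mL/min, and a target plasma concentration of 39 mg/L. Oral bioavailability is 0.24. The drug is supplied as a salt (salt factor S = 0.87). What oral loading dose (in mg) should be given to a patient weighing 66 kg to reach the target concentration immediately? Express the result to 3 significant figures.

9250 mg

Total Vd = 0.75 × 66 = 49.50 L
LD = Vd × C / F / S = 49.50 × 39.00 / 0.24 / 0.87 = 9246 mg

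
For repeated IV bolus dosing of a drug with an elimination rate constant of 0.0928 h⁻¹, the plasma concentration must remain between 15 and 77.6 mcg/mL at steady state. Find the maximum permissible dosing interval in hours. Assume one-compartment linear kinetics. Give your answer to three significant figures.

17.7 h

Between IV bolus doses, concentration decays as C = C₀·e^(−kτ), so C_peak/C_trough = e^(kτ).
τ_max = ln(C_peak/C_trough) / k = ln(77.6/15) / 0.09280 = 1.644 / 0.09280 = 17.72 h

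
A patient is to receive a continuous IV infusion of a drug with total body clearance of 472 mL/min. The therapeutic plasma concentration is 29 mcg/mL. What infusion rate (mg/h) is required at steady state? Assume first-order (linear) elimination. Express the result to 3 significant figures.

821 mg/h

CL = 472 mL/min × 60/1000 = 28.32 L/h
At steady state, infusion rate equals elimination rate: rate in = CL × Css.
Rate = CL × Css = 28.32 × 29 = 821.3 mg/h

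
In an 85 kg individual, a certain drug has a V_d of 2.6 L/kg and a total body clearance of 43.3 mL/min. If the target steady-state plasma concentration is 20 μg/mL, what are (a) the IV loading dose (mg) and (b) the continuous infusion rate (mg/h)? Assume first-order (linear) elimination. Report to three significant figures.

(a) 4420 mg; (b) 52.0 mg/h

Vd = 2.6 L/kg × 85 kg = 221.0 L
LD = Vd · C_target = 221.0 × 20 = 4420 mg
Convert clearance: 43.3 mL/min × 60 min/h ÷ 1000 mL/L = 2.598 L/h
Infusion rate = 2.598 L/h × 20 mg/L = 51.96 mg/h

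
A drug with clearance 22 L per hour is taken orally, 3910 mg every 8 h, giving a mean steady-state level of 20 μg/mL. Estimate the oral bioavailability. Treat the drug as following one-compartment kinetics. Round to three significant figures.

F·D/τ = CL·Css at steady state → F = CL·Css·τ / D.
F = 22 × 20 × 8 / 3910 = 0.900

0.900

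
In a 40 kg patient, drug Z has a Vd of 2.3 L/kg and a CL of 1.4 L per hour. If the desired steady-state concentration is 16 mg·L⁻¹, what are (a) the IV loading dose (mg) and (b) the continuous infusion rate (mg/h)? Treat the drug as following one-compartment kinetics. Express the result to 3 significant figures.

Vd = 2.3 L/kg × 40 kg = 92.00 L
Loading dose = Vd × C = 92.00 × 16 = 1472 mg
Maintenance infusion rate = CL × Css = 1.400 × 16 = 22.40 mg/h

(a) 1470 mg; (b) 22.4 mg/h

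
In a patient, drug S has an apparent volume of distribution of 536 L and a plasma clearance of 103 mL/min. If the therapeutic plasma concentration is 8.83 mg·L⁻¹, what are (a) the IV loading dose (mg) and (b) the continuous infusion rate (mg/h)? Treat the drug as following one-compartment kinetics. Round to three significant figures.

LD = Vd · C_target = 536.0 × 8.83 = 4733 mg
CL = 103 mL/min = 103 × 0.06 = 6.180 L/h
Maintenance: replace elimination → rate = CL × Css = 6.180 × 8.83 = 54.57 mg/h

(a) 4730 mg; (b) 54.6 mg/h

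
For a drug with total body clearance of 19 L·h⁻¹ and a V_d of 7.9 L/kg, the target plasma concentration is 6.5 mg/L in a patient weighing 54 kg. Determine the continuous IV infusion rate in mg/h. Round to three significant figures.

Vd does not affect the maintenance rate; only clearance governs steady-state input.
Infusion rate = CL · Css = 19.00 L/h × 6.5 mg/L = 123.5 mg/h

124 mg/h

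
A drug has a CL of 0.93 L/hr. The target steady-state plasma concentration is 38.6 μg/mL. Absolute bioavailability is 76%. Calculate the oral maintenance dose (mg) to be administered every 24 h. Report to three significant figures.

D = CL × Css × τ / F = 0.9300 × 38.6 × 24 / 0.76 = 1134 mg

1130 mg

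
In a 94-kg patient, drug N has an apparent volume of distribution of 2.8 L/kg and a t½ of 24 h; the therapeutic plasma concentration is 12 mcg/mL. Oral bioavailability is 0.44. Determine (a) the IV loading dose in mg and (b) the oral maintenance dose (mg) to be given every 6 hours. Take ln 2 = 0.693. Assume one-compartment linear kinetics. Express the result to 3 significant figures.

(a) 3160 mg; (b) 1240 mg

Total Vd = 2.8 × 94 = 263.2 L
LD = Vd × C = 263.2 × 12 = 3158 mg
CL = 0.693 × Vd / t½ = 0.693 × 263.2 / 24 = 7.600 L/h
D = CL × Css × τ / F = 7.600 × 12 × 6 / 0.44 = 1244 mg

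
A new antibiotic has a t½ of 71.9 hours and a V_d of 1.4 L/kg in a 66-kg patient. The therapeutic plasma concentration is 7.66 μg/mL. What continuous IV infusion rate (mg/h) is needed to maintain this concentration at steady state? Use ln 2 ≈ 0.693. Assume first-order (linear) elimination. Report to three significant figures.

6.82 mg/h

Total Vd = 1.4 × 66 = 92.40 L
CL = ln 2 · Vd / t½ = 0.693 × 92.40 / 71.9 = 0.8906 L/h
Infusion rate = CL × Css = 0.8906 × 7.66 = 6.822 mg/h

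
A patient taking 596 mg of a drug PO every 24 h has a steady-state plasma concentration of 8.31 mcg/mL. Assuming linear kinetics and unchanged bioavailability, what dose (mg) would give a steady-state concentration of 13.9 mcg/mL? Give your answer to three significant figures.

997 mg

With linear kinetics, Css is proportional to dose rate (D/τ) at fixed clearance.
D₂ = D₁ × (Css,target / Css,current) = 596 × 13.9/8.31 = 996.9 mg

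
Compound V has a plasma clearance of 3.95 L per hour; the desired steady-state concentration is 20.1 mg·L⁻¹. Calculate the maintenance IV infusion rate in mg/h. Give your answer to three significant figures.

79.4 mg/h

Infusion rate = CL · Css = 3.950 L/h × 20.1 mg/L = 79.40 mg/h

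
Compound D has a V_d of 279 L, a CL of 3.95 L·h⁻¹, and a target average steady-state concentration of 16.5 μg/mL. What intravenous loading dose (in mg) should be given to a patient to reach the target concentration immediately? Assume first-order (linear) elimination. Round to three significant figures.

LD = Vd × C = 279.0 × 16.50 = 4604 mg

4600 mg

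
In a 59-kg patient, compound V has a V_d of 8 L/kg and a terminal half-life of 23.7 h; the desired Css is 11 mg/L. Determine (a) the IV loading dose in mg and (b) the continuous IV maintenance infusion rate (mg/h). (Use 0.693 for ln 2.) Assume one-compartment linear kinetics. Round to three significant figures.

Total Vd = 8 × 59 = 472.0 L
LD = Vd × C = 472.0 × 11 = 5192 mg
CL = 0.693 × Vd / t½ = 0.693 × 472.0 / 23.7 = 13.80 L/h
Infusion rate = CL × Css = 13.80 × 11 = 151.8 mg/h

(a) 5190 mg; (b) 152 mg/h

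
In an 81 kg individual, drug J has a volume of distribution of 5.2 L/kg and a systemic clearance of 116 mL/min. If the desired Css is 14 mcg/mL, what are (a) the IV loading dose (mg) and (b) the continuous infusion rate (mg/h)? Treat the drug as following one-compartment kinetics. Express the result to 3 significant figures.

(a) 5900 mg; (b) 97.4 mg/h

Vd(total) = 81 kg × 5.2 L/kg = 421.2 L
Loading dose = Vd × C = 421.2 × 14 = 5897 mg
CL = 116 mL/min × 60/1000 = 6.960 L/h
Maintenance: replace elimination → rate = CL × Css = 6.960 × 14 = 97.44 mg/h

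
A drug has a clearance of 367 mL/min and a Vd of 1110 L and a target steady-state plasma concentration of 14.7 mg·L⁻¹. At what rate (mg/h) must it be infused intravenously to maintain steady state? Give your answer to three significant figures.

CL = 367 mL/min = 367 × 0.06 = 22.02 L/h
R₀ = 22.02 × 14.7 = 323.7 mg/h

324 mg/h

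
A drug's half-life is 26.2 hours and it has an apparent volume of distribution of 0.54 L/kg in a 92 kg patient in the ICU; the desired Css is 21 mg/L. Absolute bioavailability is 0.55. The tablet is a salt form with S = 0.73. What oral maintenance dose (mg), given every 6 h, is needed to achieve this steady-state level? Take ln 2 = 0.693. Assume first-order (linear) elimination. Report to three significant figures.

Vd = 0.54 L/kg × 92 kg = 49.68 L
CL = ln 2 · Vd / t½ = 0.693 × 49.68 / 26.2 = 1.314 L/h
D = CL × Css × τ / F / S = 1.314 × 21 × 6 / 0.55 / 0.73 = 412.4 mg

412 mg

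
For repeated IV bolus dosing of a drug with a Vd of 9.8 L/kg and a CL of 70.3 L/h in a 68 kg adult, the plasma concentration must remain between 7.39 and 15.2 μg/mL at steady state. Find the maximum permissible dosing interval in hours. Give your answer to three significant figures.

6.84 h

Vd(total) = 68 kg × 9.8 L/kg = 666.4 L
k = CL / Vd = 70.30 / 666.4 = 0.1055 h⁻¹
Between IV bolus doses, concentration decays as C = C₀·e^(−kτ), so C_peak/C_trough = e^(kτ).
τ_max = ln(C_peak/C_trough) / k = ln(15.2/7.39) / 0.1055 = 0.7212 / 0.1055 = 6.836 h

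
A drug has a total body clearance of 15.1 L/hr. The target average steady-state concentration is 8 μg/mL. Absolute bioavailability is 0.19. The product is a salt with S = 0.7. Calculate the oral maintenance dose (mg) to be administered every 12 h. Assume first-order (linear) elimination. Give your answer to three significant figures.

D = CL × Css × τ / F / S = 15.10 × 8 × 12 / 0.19 / 0.7 = 10900 mg

10900 mg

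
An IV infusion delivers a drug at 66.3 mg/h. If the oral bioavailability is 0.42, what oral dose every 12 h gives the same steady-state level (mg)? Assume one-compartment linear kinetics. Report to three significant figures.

To maintain the same Css, the systemic dosing rate must be unchanged: F·D/τ = infusion rate.
D = rate × τ / F = 66.3 × 12 / 0.42 = 1894 mg

1890 mg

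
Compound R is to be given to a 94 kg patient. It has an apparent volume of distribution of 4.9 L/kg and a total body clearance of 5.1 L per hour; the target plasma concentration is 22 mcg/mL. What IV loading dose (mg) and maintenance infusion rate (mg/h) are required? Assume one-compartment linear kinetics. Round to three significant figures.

Vd(total) = 94 kg × 4.9 L/kg = 460.6 L
Loading: fill Vd to C_target → 460.6 L × 22 mg/L = 10130 mg
Maintenance infusion rate = CL × Css = 5.100 × 22 = 112.2 mg/h

(a) 10100 mg; (b) 112 mg/h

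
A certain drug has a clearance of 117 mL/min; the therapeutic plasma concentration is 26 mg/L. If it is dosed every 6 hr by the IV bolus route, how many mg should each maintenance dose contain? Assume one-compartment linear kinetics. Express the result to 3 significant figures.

1100 mg

CL = 117 mL/min × 60/1000 = 7.020 L/h
At steady state, dose per interval replaces the amount cleared in that interval: D/τ = CL·Css.
D = CL × Css × τ = 7.020 × 26 × 6 = 1095 mg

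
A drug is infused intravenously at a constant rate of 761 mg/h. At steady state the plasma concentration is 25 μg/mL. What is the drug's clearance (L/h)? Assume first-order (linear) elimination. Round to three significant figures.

At steady state, infusion rate = CL × Css, so CL = rate / Css.
CL = 761 / 25 = 30.44 L/h

30.4 L/h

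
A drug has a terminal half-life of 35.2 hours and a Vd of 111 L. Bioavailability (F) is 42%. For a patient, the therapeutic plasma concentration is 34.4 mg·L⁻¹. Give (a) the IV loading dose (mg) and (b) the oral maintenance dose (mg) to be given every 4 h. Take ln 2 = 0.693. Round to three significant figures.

(a) 3820 mg; (b) 716 mg

LD = Vd × C = 111.0 × 34.4 = 3818 mg
CL = 0.693 × Vd / t½ = 0.693 × 111.0 / 35.2 = 2.185 L/h
D = CL × Css × τ / F = 2.185 × 34.4 × 4 / 0.42 = 715.8 mg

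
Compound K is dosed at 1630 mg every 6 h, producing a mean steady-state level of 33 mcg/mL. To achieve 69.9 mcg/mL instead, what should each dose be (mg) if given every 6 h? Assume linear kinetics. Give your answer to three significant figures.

3450 mg

With linear kinetics, Css is proportional to dose rate (D/τ) at fixed clearance.
D₂ = D₁ × (Css,target / Css,current) = 1630 × 69.9/33 = 3453 mg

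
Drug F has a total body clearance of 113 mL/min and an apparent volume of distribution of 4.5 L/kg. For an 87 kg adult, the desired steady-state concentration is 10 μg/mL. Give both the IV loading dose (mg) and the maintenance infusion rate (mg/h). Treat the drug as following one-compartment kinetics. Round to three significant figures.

(a) 3920 mg; (b) 67.8 mg/h

Vd(total) = 87 kg × 4.5 L/kg = 391.5 L
LD = Vd · C_target = 391.5 × 10 = 3915 mg
CL = 113 mL/min = 113 × 0.06 = 6.780 L/h
Infusion rate = 6.780 L/h × 10 mg/L = 67.80 mg/h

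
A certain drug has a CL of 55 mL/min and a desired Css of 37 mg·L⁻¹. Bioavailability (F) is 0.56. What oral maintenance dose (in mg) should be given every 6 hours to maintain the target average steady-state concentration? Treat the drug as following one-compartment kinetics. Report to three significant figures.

CL = 55 mL/min × 60/1000 = 3.300 L/h
D = CL × Css × τ / F = 3.300 × 37 × 6 / 0.56 = 1308 mg

1310 mg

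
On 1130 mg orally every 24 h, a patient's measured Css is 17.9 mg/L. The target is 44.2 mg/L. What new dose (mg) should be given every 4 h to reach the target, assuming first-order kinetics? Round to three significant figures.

With linear kinetics, Css is proportional to dose rate (D/τ) at fixed clearance.
D₂ = D₁ × (Css,target / Css,current) × (τ₂/τ₁) = 1130 × (44.2/17.9) × (4/24) = 465.0 mg

465 mg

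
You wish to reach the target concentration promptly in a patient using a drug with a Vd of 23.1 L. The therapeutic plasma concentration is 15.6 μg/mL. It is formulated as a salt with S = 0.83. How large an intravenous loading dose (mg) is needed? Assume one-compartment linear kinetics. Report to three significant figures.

434 mg

The loading dose fills Vd to the target concentration.
LD = Vd × C / S = 23.10 × 15.60 / 0.83 = 434.2 mg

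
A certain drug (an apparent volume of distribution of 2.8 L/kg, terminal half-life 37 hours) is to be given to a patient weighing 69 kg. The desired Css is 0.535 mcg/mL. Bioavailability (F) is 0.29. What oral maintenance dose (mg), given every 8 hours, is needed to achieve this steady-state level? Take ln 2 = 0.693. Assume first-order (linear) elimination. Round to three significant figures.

53.4 mg

Vd(total) = 69 kg × 2.8 L/kg = 193.2 L
CL = ln 2 · Vd / t½ = 0.693 × 193.2 / 37 = 3.619 L/h
D = CL × Css × τ / F = 3.619 × 0.535 × 8 / 0.29 = 53.41 mg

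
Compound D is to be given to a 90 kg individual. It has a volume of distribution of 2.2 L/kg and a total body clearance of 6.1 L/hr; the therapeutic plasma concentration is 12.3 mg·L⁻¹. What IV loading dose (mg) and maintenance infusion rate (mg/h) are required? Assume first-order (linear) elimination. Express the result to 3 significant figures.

Total Vd = 2.2 × 90 = 198.0 L
Loading: fill Vd to C_target → 198.0 L × 12.3 mg/L = 2435 mg
Maintenance: replace elimination → rate = CL × Css = 6.100 × 12.3 = 75.03 mg/h

(a) 2440 mg; (b) 75.0 mg/h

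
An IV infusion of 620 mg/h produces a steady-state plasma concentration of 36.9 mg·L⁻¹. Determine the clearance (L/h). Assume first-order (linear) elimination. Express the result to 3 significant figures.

16.8 L/h

At steady state, infusion rate = CL × Css, so CL = rate / Css.
CL = 620 / 36.9 = 16.80 L/h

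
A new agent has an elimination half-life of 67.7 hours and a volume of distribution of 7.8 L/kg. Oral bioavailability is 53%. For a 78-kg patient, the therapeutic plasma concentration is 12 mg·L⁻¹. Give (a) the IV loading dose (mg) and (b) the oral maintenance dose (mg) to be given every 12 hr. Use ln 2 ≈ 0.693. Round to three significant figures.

(a) 7300 mg; (b) 1690 mg

Vd(total) = 78 kg × 7.8 L/kg = 608.4 L
LD = Vd × C = 608.4 × 12 = 7301 mg
CL = 0.693 × Vd / t½ = 0.693 × 608.4 / 67.7 = 6.228 L/h
D = CL × Css × τ / F = 6.228 × 12 × 12 / 0.53 = 1692 mg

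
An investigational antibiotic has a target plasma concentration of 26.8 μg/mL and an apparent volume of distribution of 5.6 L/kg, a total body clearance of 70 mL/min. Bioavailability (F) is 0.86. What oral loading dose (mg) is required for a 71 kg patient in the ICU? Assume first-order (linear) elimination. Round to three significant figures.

Vd = 5.6 L/kg × 71 kg = 397.6 L
The loading dose fills Vd to the target concentration; clearance is irrelevant here.
LD = Vd × C / F = 397.6 × 26.80 / 0.86 = 12390 mg

12400 mg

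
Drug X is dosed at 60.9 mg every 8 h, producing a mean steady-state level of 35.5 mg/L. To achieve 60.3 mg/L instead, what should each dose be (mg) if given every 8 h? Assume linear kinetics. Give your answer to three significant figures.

For first-order elimination, Css ∝ F·D/(CL·τ); F and CL are unchanged, so Css ∝ D/τ.
D₂ = D₁ × (Css,target / Css,current) = 60.9 × 60.3/35.5 = 103.4 mg

103 mg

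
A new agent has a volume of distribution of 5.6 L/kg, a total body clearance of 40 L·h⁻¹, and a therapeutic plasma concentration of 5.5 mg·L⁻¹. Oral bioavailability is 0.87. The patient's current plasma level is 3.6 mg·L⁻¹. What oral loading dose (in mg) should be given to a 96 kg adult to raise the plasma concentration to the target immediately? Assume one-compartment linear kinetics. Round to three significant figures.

Vd(total) = 96 kg × 5.6 L/kg = 537.6 L
Concentration deficit ΔC = 5.5 − 3.6 = 1.900 mg/L
LD = Vd × ΔC / F = 537.6 × 1.900 / 0.87 = 1174 mg

1170 mg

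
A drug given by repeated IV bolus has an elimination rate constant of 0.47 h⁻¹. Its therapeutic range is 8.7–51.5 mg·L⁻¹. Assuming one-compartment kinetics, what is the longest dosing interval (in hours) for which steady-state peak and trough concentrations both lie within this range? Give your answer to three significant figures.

3.78 h

Between IV bolus doses, concentration decays as C = C₀·e^(−kτ), so C_peak/C_trough = e^(kτ).
τ_max = ln(C_peak/C_trough) / k = ln(51.5/8.7) / 0.4700 = 1.778 / 0.4700 = 3.783 h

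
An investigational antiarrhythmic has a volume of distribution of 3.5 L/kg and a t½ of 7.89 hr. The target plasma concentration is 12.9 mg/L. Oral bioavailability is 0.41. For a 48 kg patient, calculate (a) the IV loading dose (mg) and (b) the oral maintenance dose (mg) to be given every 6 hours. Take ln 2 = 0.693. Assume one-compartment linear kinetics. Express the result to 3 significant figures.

(a) 2170 mg; (b) 2790 mg

Vd(total) = 48 kg × 3.5 L/kg = 168.0 L
LD = Vd × C = 168.0 × 12.9 = 2167 mg
CL = 0.693 × Vd / t½ = 0.693 × 168.0 / 7.89 = 14.76 L/h
D = CL × Css × τ / F = 14.76 × 12.9 × 6 / 0.41 = 2786 mg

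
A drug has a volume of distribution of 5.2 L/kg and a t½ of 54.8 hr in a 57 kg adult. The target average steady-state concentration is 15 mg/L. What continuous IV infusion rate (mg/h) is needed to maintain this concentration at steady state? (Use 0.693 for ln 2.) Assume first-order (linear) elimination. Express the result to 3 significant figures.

Total Vd = 5.2 × 57 = 296.4 L
k = 0.693/54.8 = 0.01265 h⁻¹, so CL = k·Vd = 0.01265 × 296.4 = 3.749 L/h
Infusion rate = CL × Css = 3.749 × 15 = 56.24 mg/h

56.2 mg/h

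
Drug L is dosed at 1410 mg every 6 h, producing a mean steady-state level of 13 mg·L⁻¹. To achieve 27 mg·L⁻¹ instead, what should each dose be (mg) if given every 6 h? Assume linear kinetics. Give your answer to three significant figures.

With linear kinetics, Css is proportional to dose rate (D/τ) at fixed clearance.
D₂ = D₁ × (Css,target / Css,current) = 1410 × 27/13 = 2928 mg

2930 mg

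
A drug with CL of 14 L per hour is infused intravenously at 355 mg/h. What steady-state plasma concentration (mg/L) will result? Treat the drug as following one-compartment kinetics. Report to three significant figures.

Css = rate / CL = 355 / 14.00 = 25.36 mg/L

25.4 mg/L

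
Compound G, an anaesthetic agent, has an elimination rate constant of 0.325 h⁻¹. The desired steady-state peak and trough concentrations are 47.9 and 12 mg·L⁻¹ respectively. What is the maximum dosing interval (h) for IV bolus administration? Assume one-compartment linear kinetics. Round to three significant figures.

Between IV bolus doses, concentration decays as C = C₀·e^(−kτ), so C_peak/C_trough = e^(kτ).
τ_max = ln(C_peak/C_trough) / k = ln(47.9/12) / 0.3250 = 1.384 / 0.3250 = 4.258 h

4.26 h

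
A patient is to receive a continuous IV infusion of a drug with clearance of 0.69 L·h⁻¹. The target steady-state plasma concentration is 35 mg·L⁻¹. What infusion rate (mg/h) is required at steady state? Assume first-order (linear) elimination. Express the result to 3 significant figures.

Rate = CL × Css = 0.6900 × 35 = 24.15 mg/h

24.2 mg/h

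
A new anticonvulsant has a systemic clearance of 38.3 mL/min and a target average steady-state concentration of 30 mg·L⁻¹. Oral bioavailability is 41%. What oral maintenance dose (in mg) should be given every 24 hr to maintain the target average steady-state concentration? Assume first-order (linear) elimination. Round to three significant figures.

4040 mg

Convert clearance: 38.3 mL/min × 60 min/h ÷ 1000 mL/L = 2.298 L/h
D = CL × Css × τ / F = 2.298 × 30 × 24 / 0.41 = 4036 mg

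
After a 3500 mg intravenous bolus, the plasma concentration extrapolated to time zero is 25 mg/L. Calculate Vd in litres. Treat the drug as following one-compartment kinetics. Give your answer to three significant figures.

140 L

Immediately after an IV bolus, C₀ = Dose / Vd, so Vd = Dose / C₀.
Vd = 3500 / 25 = 140.0 L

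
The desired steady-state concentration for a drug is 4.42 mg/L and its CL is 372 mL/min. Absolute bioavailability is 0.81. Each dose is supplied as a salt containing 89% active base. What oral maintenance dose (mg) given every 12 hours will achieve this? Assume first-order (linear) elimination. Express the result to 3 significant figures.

CL = 372 mL/min = 372 × 0.06 = 22.32 L/h
D = CL × Css × τ / F / S = 22.32 × 4.42 × 12 / 0.81 / 0.89 = 1642 mg

1640 mg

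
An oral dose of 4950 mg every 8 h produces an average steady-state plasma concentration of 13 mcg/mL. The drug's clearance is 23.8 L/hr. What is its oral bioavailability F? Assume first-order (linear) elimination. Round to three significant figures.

F·D/τ = CL·Css at steady state → F = CL·Css·τ / D.
F = 23.8 × 13 × 8 / 4950 = 0.500

0.500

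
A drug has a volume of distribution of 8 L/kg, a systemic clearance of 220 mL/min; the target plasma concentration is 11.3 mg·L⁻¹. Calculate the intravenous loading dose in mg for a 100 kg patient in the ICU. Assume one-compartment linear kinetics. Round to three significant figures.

Vd(total) = 100 kg × 8 L/kg = 800.0 L
LD = Vd × C = 800.0 × 11.30 = 9040 mg

9040 mg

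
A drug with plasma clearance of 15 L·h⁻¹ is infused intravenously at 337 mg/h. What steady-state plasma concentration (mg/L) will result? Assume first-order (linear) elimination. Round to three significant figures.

Css = rate / CL = 337 / 15.00 = 22.47 mg/L

22.5 mg/L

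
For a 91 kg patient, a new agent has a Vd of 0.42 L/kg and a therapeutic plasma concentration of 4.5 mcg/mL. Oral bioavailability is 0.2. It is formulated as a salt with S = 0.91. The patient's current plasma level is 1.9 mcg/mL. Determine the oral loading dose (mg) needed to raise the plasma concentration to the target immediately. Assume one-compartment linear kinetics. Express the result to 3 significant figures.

Vd = 0.42 L/kg × 91 kg = 38.22 L
Concentration deficit ΔC = 4.5 − 1.9 = 2.600 mg/L
LD = Vd × ΔC / F / S = 38.22 × 2.600 / 0.2 / 0.91 = 546.0 mg

546 mg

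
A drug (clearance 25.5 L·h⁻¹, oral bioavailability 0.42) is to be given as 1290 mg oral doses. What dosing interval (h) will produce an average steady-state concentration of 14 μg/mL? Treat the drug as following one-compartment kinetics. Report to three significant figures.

1.52 h

F·D/τ = CL·Css → τ = F·D / (CL·Css).
τ = 0.42 × 1290 / (25.5 × 14) = 1.518 h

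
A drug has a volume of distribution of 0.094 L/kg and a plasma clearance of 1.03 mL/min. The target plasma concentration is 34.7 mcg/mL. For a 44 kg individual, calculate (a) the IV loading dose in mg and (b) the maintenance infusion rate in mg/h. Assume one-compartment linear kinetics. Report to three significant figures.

Vd(total) = 44 kg × 0.094 L/kg = 4.136 L
Loading: fill Vd to C_target → 4.136 L × 34.7 mg/L = 143.5 mg
Convert clearance: 1.03 mL/min × 60 min/h ÷ 1000 mL/L = 0.06180 L/h
Maintenance infusion rate = CL × Css = 0.06180 × 34.7 = 2.144 mg/h

(a) 144 mg; (b) 2.14 mg/h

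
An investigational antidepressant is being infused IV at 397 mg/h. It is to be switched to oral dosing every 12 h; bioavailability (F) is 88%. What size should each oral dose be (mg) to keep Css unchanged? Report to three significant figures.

5410 mg

To maintain the same Css, the systemic dosing rate must be unchanged: F·D/τ = infusion rate.
D = rate × τ / F = 397 × 12 / 0.88 = 5414 mg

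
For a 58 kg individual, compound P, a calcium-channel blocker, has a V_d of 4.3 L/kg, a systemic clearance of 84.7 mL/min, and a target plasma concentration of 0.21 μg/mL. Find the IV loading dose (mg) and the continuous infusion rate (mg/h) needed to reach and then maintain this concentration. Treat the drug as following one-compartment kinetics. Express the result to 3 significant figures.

Vd = 4.3 L/kg × 58 kg = 249.4 L
Loading dose = Vd × C = 249.4 × 0.21 = 52.37 mg
CL = 84.7 mL/min × 60/1000 = 5.082 L/h
Infusion rate = 5.082 L/h × 0.21 mg/L = 1.067 mg/h

(a) 52.4 mg; (b) 1.07 mg/h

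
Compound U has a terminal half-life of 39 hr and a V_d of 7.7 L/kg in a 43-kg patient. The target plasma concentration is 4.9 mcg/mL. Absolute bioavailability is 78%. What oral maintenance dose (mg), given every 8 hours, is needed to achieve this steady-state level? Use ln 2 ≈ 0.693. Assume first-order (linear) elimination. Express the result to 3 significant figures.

Vd = 7.7 L/kg × 43 kg = 331.1 L
k = 0.693/39 = 0.01777 h⁻¹, so CL = k·Vd = 0.01777 × 331.1 = 5.884 L/h
D = CL × Css × τ / F = 5.884 × 4.9 × 8 / 0.78 = 295.7 mg

296 mg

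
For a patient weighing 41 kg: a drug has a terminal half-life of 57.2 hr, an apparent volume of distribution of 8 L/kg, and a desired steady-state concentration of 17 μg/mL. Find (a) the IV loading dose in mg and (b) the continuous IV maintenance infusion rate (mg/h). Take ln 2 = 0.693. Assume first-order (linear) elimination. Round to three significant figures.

Total Vd = 8 × 41 = 328.0 L
LD = Vd × C = 328.0 × 17 = 5576 mg
CL = 0.693 × Vd / t½ = 0.693 × 328.0 / 57.2 = 3.974 L/h
Infusion rate = CL × Css = 3.974 × 17 = 67.56 mg/h

(a) 5580 mg; (b) 67.6 mg/h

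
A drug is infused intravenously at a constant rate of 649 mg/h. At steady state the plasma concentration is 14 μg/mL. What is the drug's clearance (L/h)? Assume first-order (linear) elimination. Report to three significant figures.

46.4 L/h

At steady state, infusion rate = CL × Css, so CL = rate / Css.
CL = 649 / 14 = 46.36 L/h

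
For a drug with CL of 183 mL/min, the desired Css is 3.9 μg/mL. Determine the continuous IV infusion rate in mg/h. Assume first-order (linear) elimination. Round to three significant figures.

42.8 mg/h

Convert clearance: 183 mL/min × 60 min/h ÷ 1000 mL/L = 10.98 L/h
At steady state, infusion rate equals elimination rate: rate in = CL × Css.
Infusion rate = CL · Css = 10.98 L/h × 3.9 mg/L = 42.82 mg/h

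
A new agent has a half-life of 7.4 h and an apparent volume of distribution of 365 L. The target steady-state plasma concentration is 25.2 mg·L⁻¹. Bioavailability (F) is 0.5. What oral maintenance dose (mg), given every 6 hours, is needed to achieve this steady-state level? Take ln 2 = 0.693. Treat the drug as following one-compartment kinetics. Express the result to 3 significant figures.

CL = 0.693 × Vd / t½ = 0.693 × 365.0 / 7.4 = 34.18 L/h
D = CL × Css × τ / F = 34.18 × 25.2 × 6 / 0.5 = 10340 mg

10300 mg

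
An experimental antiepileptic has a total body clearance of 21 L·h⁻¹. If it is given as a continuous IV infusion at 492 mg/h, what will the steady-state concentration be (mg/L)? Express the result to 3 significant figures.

Css = rate / CL = 492 / 21.00 = 23.43 mg/L

23.4 mg/L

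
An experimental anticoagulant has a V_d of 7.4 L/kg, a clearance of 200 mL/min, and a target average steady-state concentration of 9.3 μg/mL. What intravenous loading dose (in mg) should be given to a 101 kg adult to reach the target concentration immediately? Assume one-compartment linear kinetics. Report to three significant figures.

Vd(total) = 101 kg × 7.4 L/kg = 747.4 L
LD = Vd × C = 747.4 × 9.300 = 6951 mg

6950 mg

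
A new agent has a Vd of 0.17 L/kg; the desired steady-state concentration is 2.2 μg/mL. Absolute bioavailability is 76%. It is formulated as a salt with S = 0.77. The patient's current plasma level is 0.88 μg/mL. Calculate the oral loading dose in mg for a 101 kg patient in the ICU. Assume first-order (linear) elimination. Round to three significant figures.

Vd(total) = 101 kg × 0.17 L/kg = 17.17 L
The loading dose fills Vd to the target concentration.
Concentration deficit ΔC = 2.2 − 0.88 = 1.320 mg/L
LD = Vd × ΔC / F / S = 17.17 × 1.320 / 0.76 / 0.77 = 38.73 mg

38.7 mg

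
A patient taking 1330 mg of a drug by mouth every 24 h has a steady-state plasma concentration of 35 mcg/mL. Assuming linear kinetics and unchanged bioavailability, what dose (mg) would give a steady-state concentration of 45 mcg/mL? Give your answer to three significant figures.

For first-order elimination, Css ∝ F·D/(CL·τ); F and CL are unchanged, so Css ∝ D/τ.
D₂ = D₁ × (Css,target / Css,current) = 1330 × 45/35 = 1710 mg

1710 mg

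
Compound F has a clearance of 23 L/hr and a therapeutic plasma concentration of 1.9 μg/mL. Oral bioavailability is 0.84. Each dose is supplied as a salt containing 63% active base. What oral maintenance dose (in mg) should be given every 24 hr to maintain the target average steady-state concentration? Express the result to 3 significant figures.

At steady state, dose per interval replaces the amount cleared in that interval: F·S·D/τ = CL·Css.
D = CL × Css × τ / F / S = 23.00 × 1.9 × 24 / 0.84 / 0.63 = 1982 mg

1980 mg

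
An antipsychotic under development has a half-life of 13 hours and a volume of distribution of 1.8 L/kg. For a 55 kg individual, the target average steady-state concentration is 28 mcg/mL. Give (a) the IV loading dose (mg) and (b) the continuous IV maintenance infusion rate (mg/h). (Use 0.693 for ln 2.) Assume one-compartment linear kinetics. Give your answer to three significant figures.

Vd = 1.8 L/kg × 55 kg = 99.00 L
LD = Vd × C = 99.00 × 28 = 2772 mg
CL = 0.693 × Vd / t½ = 0.693 × 99.00 / 13 = 5.277 L/h
Infusion rate = CL × Css = 5.277 × 28 = 147.8 mg/h

(a) 2770 mg; (b) 148 mg/h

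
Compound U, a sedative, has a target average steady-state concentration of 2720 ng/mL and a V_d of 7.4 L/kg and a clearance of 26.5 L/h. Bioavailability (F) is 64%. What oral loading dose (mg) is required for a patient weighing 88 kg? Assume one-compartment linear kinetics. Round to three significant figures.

Vd(total) = 88 kg × 7.4 L/kg = 651.2 L
C = 2720 ng/mL = 2.720 mg/L
LD = Vd × C / F = 651.2 × 2.720 / 0.64 = 2768 mg

2770 mg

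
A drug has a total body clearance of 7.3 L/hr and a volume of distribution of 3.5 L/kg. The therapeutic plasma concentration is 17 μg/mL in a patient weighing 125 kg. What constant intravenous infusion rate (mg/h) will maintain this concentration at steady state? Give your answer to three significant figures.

124 mg/h

Vd does not affect the maintenance rate; only clearance governs steady-state input.
Rate = CL × Css = 7.300 × 17 = 124.1 mg/h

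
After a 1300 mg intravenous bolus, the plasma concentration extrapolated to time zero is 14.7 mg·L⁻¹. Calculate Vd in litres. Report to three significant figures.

Immediately after an IV bolus, C₀ = Dose / Vd, so Vd = Dose / C₀.
Vd = 1300 / 14.7 = 88.44 L

88.4 L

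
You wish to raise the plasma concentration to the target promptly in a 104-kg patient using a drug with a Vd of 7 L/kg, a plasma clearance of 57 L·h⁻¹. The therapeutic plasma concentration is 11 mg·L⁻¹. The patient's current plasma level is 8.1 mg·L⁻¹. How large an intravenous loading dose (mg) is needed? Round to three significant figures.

Total Vd = 7 × 104 = 728.0 L
Concentration deficit ΔC = 11 − 8.1 = 2.900 mg/L
LD = Vd × ΔC = 728.0 × 2.900 = 2111 mg

2110 mg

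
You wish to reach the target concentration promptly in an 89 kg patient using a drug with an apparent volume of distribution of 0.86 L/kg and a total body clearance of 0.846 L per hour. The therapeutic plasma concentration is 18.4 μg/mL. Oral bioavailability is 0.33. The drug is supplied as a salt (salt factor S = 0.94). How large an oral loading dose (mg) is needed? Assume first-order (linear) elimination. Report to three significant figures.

Vd(total) = 89 kg × 0.86 L/kg = 76.54 L
LD = Vd × C / F / S = 76.54 × 18.40 / 0.33 / 0.94 = 4540 mg

4540 mg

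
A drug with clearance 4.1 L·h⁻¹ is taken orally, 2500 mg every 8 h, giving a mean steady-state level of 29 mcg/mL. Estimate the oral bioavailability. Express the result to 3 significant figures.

F·D/τ = CL·Css at steady state → F = CL·Css·τ / D.
F = 4.1 × 29 × 8 / 2500 = 0.380

0.380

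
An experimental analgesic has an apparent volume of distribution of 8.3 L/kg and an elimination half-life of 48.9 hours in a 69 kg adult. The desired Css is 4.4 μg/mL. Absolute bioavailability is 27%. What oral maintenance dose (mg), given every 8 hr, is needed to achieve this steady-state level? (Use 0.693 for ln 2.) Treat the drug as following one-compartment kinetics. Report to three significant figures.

1060 mg

Vd = 8.3 L/kg × 69 kg = 572.7 L
CL = ln 2 · Vd / t½ = 0.693 × 572.7 / 48.9 = 8.116 L/h
D = CL × Css × τ / F = 8.116 × 4.4 × 8 / 0.27 = 1058 mg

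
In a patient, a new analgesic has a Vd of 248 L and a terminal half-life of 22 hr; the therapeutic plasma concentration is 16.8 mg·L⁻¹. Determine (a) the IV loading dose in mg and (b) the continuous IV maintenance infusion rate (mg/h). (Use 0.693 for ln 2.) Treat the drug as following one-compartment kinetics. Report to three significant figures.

LD = Vd × C = 248.0 × 16.8 = 4166 mg
CL = 0.693 × Vd / t½ = 0.693 × 248.0 / 22 = 7.812 L/h
Infusion rate = CL × Css = 7.812 × 16.8 = 131.2 mg/h

(a) 4170 mg; (b) 131 mg/h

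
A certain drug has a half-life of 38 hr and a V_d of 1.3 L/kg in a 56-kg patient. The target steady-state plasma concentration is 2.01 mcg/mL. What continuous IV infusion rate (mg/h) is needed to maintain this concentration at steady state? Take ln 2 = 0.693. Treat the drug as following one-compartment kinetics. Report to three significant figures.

2.67 mg/h

Total Vd = 1.3 × 56 = 72.80 L
CL = 0.693 × Vd / t½ = 0.693 × 72.80 / 38 = 1.328 L/h
Infusion rate = CL × Css = 1.328 × 2.01 = 2.669 mg/h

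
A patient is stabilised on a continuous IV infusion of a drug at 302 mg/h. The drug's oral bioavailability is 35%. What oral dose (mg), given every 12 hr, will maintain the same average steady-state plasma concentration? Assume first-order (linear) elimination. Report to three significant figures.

To maintain the same Css, the systemic dosing rate must be unchanged: F·D/τ = infusion rate.
D = rate × τ / F = 302 × 12 / 0.35 = 10350 mg

10400 mg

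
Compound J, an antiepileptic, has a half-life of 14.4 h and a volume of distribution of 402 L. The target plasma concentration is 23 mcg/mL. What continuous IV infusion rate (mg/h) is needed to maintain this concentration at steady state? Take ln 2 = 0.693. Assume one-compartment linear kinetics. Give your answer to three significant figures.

445 mg/h

CL = 0.693 × Vd / t½ = 0.693 × 402.0 / 14.4 = 19.35 L/h
Infusion rate = CL × Css = 19.35 × 23 = 445.1 mg/h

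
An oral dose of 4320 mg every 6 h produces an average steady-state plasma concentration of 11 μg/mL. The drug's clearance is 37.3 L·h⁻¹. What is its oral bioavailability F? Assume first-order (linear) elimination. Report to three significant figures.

F·D/τ = CL·Css at steady state → F = CL·Css·τ / D.
F = 37.3 × 11 × 6 / 4320 = 0.570

0.570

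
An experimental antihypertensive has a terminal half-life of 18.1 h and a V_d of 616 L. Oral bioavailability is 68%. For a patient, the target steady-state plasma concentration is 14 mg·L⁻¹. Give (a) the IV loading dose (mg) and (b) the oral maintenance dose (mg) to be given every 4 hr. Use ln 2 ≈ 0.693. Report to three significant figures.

(a) 8620 mg; (b) 1940 mg

LD = Vd × C = 616.0 × 14 = 8624 mg
CL = 0.693 × Vd / t½ = 0.693 × 616.0 / 18.1 = 23.58 L/h
D = CL × Css × τ / F = 23.58 × 14 × 4 / 0.68 = 1942 mg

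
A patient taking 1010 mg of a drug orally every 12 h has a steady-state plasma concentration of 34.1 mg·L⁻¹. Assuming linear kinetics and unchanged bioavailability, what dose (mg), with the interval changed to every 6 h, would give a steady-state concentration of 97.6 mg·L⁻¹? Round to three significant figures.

With linear kinetics, Css is proportional to dose rate (D/τ) at fixed clearance.
D₂ = D₁ × (Css,target / Css,current) × (τ₂/τ₁) = 1010 × (97.6/34.1) × (6/12) = 1445 mg

1450 mg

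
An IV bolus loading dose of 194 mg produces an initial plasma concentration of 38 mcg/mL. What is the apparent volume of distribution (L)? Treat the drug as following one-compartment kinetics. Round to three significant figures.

5.11 L

Immediately after an IV bolus, C₀ = Dose / Vd, so Vd = Dose / C₀.
Vd = 194 / 38 = 5.105 L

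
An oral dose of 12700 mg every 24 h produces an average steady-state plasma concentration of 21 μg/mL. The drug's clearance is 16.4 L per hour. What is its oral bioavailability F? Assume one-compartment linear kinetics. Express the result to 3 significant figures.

F·D/τ = CL·Css at steady state → F = CL·Css·τ / D.
F = 16.4 × 21 × 24 / 12700 = 0.651

0.651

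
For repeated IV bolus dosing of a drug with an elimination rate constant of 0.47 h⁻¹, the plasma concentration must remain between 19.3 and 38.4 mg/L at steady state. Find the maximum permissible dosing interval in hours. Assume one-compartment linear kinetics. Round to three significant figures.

1.46 h

Between IV bolus doses, concentration decays as C = C₀·e^(−kτ), so C_peak/C_trough = e^(kτ).
τ_max = ln(C_peak/C_trough) / k = ln(38.4/19.3) / 0.4700 = 0.6880 / 0.4700 = 1.464 h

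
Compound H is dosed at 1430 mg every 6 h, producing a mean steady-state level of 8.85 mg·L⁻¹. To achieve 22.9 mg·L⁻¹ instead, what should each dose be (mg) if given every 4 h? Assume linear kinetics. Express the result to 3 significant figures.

With linear kinetics, Css is proportional to dose rate (D/τ) at fixed clearance.
D₂ = D₁ × (Css,target / Css,current) × (τ₂/τ₁) = 1430 × (22.9/8.85) × (4/6) = 2467 mg

2470 mg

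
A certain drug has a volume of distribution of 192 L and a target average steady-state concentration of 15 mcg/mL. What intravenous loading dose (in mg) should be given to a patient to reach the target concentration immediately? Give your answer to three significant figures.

2880 mg

LD = Vd × C = 192.0 × 15.00 = 2880 mg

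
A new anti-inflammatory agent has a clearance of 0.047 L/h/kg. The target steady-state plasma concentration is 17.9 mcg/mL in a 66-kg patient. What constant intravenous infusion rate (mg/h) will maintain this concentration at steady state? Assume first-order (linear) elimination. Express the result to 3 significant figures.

CL = 0.047 L/h/kg × 66 kg = 3.102 L/h
At steady state, infusion rate equals elimination rate: rate in = CL × Css.
R₀ = 3.102 × 17.9 = 55.53 mg/h

55.5 mg/h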